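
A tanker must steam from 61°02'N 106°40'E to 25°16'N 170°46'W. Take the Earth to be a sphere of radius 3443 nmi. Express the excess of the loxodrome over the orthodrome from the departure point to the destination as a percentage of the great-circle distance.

Great circle: σ = 1.1262 rad → d_gc = Rσ = 3877.5 nmi
Rhumb: Δφ = -0.6242, Δλ = +1.4411, Δψ = -0.8976, q = Δφ/Δψ = 0.6955 → d_rh = R√(Δφ²+q²Δλ²) = 4065.2 nmi
Excess = (4065.2 − 3877.5) / 3877.5 = 187.7 / 3877.5 = 4.84% ≈ 4.8%

4.8%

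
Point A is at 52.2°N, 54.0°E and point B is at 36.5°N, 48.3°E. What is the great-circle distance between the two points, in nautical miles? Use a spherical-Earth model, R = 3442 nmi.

974 nmi

Haversine: a = sin²(Δφ/2)+cos φ₁ cos φ₂ sin²(Δλ/2) = 0.01987;  σ = 2·atan2(√a,√(1−a))
σ = 16.208° → d = Rσ = 3442·0.28288 = 974 nmi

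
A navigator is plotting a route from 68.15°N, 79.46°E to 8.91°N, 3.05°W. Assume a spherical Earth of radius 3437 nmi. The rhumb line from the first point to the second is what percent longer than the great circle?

4.4%

Great circle: σ = 1.3779 rad → d_gc = Rσ = 4735.9 nmi
Rhumb: Δφ = -1.0339, Δλ = -1.4401, Δψ = -1.4888, q = Δφ/Δψ = 0.6945 → d_rh = R√(Δφ²+q²Δλ²) = 4944.0 nmi
Excess = (4944.0 − 4735.9) / 4735.9 = 208.1 / 4735.9 = 4.39% ≈ 4.4%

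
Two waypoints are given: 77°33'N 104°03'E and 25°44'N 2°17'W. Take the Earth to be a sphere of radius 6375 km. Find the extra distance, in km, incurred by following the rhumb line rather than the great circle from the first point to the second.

800 km

Great circle: cos σ = sin φ₁ sin φ₂ + cos φ₁ cos φ₂ cos Δλ,  σ = 1.1925 rad → d_gc = 7602.1 km
Rhumb line: Δψ = -1.7507, q = Δφ/Δψ = 0.5166, d_rh = R√(Δφ²+q²Δλ²) = 8402.0 km
Excess = 8402.0 − 7602.1 = 799.9 ≈ 800 km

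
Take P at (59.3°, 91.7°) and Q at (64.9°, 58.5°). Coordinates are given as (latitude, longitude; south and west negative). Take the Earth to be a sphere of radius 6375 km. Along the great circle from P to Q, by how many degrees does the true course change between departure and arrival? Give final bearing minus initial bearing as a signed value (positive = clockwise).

-29.6°

Initial bearing θ₁ = atan2(sin Δλ cos φ₂, cos φ₁ sin φ₂ − sin φ₁ cos φ₂ cos Δλ) = 304.08°
Final bearing θ₂ = (initial bearing from the destination back to the start) + 180° = 274.52°
Δθ = θ₂ − θ₁ = -29.6°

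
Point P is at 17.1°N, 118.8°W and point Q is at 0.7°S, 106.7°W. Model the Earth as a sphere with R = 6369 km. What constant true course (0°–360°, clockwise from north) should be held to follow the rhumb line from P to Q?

Δψ = ln[tan(π/4+φ₂/2)/tan(π/4+φ₁/2)] = -0.3152
Δλ = +0.2112 rad (taken the short way round)
course = atan2(Δλ, Δψ) = 146.18°

146.2°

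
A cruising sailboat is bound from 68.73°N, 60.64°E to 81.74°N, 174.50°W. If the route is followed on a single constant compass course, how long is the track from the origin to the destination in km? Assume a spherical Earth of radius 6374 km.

3604 km

Rhumb course C = atan2(Δλ, Δψ) with Δψ = ln[tan(π/4+φ₂/2)/tan(π/4+φ₁/2)] = +0.9557, Δλ = +2.1792 → C = 66.32°
d = R·|Δφ| / |cos C| = 6374·0.22707 / 0.40163 = 3604 km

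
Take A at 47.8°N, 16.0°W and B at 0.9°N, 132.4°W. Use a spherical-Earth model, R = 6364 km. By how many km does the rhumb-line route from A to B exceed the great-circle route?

594 km

Great circle: cos σ = sin φ₁ sin φ₂ + cos φ₁ cos φ₂ cos Δλ,  σ = 1.8619 rad → d_gc = 11849.1 km
Rhumb line: Δψ = -0.9366, q = Δφ/Δψ = 0.8740, d_rh = R√(Δφ²+q²Δλ²) = 12443.0 km
Excess = 12443.0 − 11849.1 = 593.9 ≈ 594 km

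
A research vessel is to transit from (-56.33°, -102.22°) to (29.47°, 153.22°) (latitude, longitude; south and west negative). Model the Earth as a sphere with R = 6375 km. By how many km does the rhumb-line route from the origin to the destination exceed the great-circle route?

278 km

Great circle: cos σ = sin φ₁ sin φ₂ + cos φ₁ cos φ₂ cos Δλ,  σ = 2.1303 rad → d_gc = 13580.8 km
Rhumb line: Δψ = +1.7340, q = Δφ/Δψ = 0.8636, d_rh = R√(Δφ²+q²Δλ²) = 13859.1 km
Excess = 13859.1 − 13580.8 = 278.3 ≈ 278 km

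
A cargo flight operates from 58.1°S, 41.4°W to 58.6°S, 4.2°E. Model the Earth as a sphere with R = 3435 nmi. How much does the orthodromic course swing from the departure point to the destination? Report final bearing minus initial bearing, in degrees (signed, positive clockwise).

-39.4°

Initial bearing θ₁ = atan2(sin Δλ cos φ₂, cos φ₁ sin φ₂ − sin φ₁ cos φ₂ cos Δλ) = 110.82°
Final bearing θ₂ = (initial bearing from the destination back to the start) + 180° = 71.44°
Δθ = θ₂ − θ₁ = -39.4°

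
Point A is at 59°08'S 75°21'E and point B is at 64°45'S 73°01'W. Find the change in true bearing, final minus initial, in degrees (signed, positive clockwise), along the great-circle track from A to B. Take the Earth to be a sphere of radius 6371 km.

Initial bearing θ₁ = atan2(sin Δλ cos φ₂, cos φ₁ sin φ₂ − sin φ₁ cos φ₂ cos Δλ) = 196.09°
Final bearing θ₂ = (initial bearing from the destination back to the start) + 180° = 340.53°
Δθ = θ₂ − θ₁ = +144.4°

+144.4°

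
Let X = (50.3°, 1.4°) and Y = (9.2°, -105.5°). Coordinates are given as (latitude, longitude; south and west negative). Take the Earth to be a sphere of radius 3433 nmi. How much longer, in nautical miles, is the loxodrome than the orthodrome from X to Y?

297 nmi

Great circle: cos σ = sin φ₁ sin φ₂ + cos φ₁ cos φ₂ cos Δλ,  σ = 1.6311 rad → d_gc = 5599.6 nmi
Rhumb line: Δψ = -0.8576, q = Δφ/Δψ = 0.8364, d_rh = R√(Δφ²+q²Δλ²) = 5896.4 nmi
Excess = 5896.4 − 5599.6 = 296.8 ≈ 297 nmi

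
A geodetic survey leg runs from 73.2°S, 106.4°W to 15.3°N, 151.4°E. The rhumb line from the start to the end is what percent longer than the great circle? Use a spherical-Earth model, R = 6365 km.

Great circle: σ = 1.8876 rad → d_gc = Rσ = 12014.5 km
Rhumb: Δφ = +1.5446, Δλ = -1.7837, Δψ = +2.1831, q = Δφ/Δψ = 0.7075 → d_rh = R√(Δφ²+q²Δλ²) = 12696.0 km
Excess = (12696.0 − 12014.5) / 12014.5 = 681.5 / 12014.5 = 5.67% ≈ 5.7%

5.7%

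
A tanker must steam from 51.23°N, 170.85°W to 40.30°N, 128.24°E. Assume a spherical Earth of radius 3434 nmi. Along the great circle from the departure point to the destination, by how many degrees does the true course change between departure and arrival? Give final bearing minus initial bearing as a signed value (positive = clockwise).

At departure: θ₁ = atan2(sin Δλ cos φ₂, cos φ₁ sin φ₂ − sin φ₁ cos φ₂ cos Δλ) = 279.87°
At arrival: θ₂ = atan2(sin Δλ cos φ₁, −cos φ₂ sin φ₁ + sin φ₂ cos φ₁ cos Δλ) = 233.99°
Δθ = θ₂ − θ₁ = -45.9°

-45.9°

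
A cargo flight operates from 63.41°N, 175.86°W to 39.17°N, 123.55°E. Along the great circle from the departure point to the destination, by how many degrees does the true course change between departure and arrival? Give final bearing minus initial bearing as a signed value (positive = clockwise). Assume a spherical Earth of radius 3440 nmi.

At departure: θ₁ = atan2(sin Δλ cos φ₂, cos φ₁ sin φ₂ − sin φ₁ cos φ₂ cos Δλ) = 265.12°
At arrival: θ₂ = atan2(sin Δλ cos φ₁, −cos φ₂ sin φ₁ + sin φ₂ cos φ₁ cos Δλ) = 215.12°
Δθ = θ₂ − θ₁ = -50.0°

-50.0°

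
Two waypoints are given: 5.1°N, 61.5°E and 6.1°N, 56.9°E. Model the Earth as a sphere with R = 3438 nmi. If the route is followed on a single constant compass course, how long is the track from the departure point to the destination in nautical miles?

Δψ = ln[tan(π/4+φ₂/2)/tan(π/4+φ₁/2)] = +0.0175;  Δφ = +0.0175 rad,  Δλ = -0.0803 rad
q = Δφ/Δψ = 0.9952
d = R·√(Δφ² + q²Δλ²) = 3438·0.08178 = 281 nmi

281 nmi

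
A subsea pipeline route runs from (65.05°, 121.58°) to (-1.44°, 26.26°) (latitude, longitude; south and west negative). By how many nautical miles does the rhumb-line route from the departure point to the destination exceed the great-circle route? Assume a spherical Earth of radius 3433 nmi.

273 nmi

Great circle: cos σ = sin φ₁ sin φ₂ + cos φ₁ cos φ₂ cos Δλ,  σ = 1.6327 rad → d_gc = 5605.1 nmi
Rhumb line: Δψ = -1.5337, q = Δφ/Δψ = 0.7567, d_rh = R√(Δφ²+q²Δλ²) = 5877.7 nmi
Excess = 5877.7 − 5605.1 = 272.6 ≈ 273 nmi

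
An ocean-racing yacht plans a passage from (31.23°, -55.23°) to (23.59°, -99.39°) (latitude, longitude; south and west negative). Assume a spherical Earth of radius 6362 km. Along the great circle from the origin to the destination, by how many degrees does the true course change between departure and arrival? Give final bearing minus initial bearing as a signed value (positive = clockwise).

Initial bearing θ₁ = atan2(sin Δλ cos φ₂, cos φ₁ sin φ₂ − sin φ₁ cos φ₂ cos Δλ) = 270.12°
Final bearing θ₂ = (initial bearing from the destination back to the start) + 180° = 248.92°
Δθ = θ₂ − θ₁ = -21.2°

-21.2°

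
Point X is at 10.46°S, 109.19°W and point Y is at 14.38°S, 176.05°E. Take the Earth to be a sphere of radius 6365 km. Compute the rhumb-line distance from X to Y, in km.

8121 km

Rhumb course C = atan2(Δλ, Δψ) with Δψ = ln[tan(π/4+φ₂/2)/tan(π/4+φ₁/2)] = -0.0701, Δλ = -1.3048 → C = 266.93°
d = R·|Δφ| / |cos C| = 6365·0.06842 / 0.05363 = 8121 km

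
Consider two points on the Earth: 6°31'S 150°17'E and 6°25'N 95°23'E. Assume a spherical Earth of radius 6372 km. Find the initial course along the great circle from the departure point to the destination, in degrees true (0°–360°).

N = sin Δλ·cos φ₂ = -0.8130;  D = cos φ₁ sin φ₂ − sin φ₁ cos φ₂ cos Δλ = +0.1759
initial course = atan2(N, D) = 282.21°

282.2°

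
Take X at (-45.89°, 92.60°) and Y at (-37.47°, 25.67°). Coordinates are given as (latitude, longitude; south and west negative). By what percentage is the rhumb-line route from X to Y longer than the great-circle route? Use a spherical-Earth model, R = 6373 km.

2.8%

Great circle: σ = 0.8589 rad → d_gc = Rσ = 5473.8 km
Rhumb: Δφ = +0.1470, Δλ = -1.1681, Δψ = +0.1972, q = Δφ/Δψ = 0.7451 → d_rh = R√(Δφ²+q²Δλ²) = 5625.7 km
Excess = (5625.7 − 5473.8) / 5473.8 = 151.9 / 5473.8 = 2.78% ≈ 2.8%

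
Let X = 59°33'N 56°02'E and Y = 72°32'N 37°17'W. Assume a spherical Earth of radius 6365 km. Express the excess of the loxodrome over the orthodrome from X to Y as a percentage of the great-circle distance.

Great circle: σ = 0.6206 rad → d_gc = Rσ = 3950.2 km
Rhumb: Δφ = +0.2266, Δλ = -1.6287, Δψ = +0.5719, q = Δφ/Δψ = 0.3962 → d_rh = R√(Δφ²+q²Δλ²) = 4353.1 km
Excess = (4353.1 − 3950.2) / 3950.2 = 402.9 / 3950.2 = 10.20% ≈ 10.2%

10.2%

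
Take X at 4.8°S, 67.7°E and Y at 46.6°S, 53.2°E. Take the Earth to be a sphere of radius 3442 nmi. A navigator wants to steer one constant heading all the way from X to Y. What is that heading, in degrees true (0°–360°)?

196.8°

Meridional parts: M(φ₁)=-0.0839, M(φ₂)=-0.9214 → ΔM = -0.8376;  Δλ = -0.2531 rad
tan C = Δλ / ΔM = +0.3022 → C = 196.81°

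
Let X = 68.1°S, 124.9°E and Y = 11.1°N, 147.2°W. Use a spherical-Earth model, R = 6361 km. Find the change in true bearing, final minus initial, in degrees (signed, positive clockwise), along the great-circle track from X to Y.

-61.7°

Initial bearing θ₁ = atan2(sin Δλ cos φ₂, cos φ₁ sin φ₂ − sin φ₁ cos φ₂ cos Δλ) = 83.88°
Final bearing θ₂ = (initial bearing from the destination back to the start) + 180° = 22.21°
Δθ = θ₂ − θ₁ = -61.7°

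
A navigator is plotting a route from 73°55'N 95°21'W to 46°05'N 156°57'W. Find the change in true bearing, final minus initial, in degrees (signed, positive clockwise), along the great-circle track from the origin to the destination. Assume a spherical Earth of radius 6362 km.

-56.0°

At departure: θ₁ = atan2(sin Δλ cos φ₂, cos φ₁ sin φ₂ − sin φ₁ cos φ₂ cos Δλ) = 259.11°
At arrival: θ₂ = atan2(sin Δλ cos φ₁, −cos φ₂ sin φ₁ + sin φ₂ cos φ₁ cos Δλ) = 203.09°
Δθ = θ₂ − θ₁ = -56.0°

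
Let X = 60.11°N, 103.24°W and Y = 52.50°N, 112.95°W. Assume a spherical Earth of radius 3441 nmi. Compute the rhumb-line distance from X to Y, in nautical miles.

Rhumb course C = atan2(Δλ, Δψ) with Δψ = ln[tan(π/4+φ₂/2)/tan(π/4+φ₁/2)] = -0.2404, Δλ = -0.1695 → C = 215.18°
d = R·|Δφ| / |cos C| = 3441·0.13282 / 0.81731 = 559 nmi

559 nmi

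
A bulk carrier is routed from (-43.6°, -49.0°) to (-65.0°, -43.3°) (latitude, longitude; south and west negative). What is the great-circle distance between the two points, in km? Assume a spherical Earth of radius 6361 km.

2402 km

cos σ = sin φ₁ sin φ₂ + cos φ₁ cos φ₂ cos Δλ
      = sin(-43.60°)sin(-65.00°) + cos(-43.60°)cos(-65.00°)cos(5.70°) = 0.9295
σ = 21.636° → d = Rσ = 6361·0.37763 = 2402 km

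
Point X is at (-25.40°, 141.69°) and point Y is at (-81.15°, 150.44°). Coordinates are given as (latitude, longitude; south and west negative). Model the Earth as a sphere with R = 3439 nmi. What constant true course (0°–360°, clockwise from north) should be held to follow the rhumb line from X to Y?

175.8°

Meridional parts: M(φ₁)=-0.4586, M(φ₂)=-2.5590 → ΔM = -2.1004;  Δλ = +0.1527 rad
tan C = Δλ / ΔM = -0.0727 → C = 175.84°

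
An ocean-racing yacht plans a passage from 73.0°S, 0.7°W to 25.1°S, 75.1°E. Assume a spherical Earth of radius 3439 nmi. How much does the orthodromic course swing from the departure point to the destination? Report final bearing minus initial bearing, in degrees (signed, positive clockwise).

-65.5°

Initial bearing θ₁ = atan2(sin Δλ cos φ₂, cos φ₁ sin φ₂ − sin φ₁ cos φ₂ cos Δλ) = 84.25°
Final bearing θ₂ = (initial bearing from the destination back to the start) + 180° = 18.74°
Δθ = θ₂ − θ₁ = -65.5°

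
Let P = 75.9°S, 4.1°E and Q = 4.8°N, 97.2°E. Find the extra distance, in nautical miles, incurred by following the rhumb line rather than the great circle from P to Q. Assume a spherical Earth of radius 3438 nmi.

320 nmi

Great circle: cos σ = sin φ₁ sin φ₂ + cos φ₁ cos φ₂ cos Δλ,  σ = 1.6652 rad → d_gc = 5725.03 nmi
Rhumb line: Δψ = +2.1740, q = Δφ/Δψ = 0.6479, d_rh = R√(Δφ²+q²Δλ²) = 6045.46 nmi
Excess = 6045.46 − 5725.03 = 320.43 ≈ 320 nmi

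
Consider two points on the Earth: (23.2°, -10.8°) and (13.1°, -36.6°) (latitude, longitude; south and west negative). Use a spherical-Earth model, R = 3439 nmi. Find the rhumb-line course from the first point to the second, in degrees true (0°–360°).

247.6°

Meridional parts: M(φ₁)=+0.4165, M(φ₂)=+0.2307 → ΔM = -0.1858;  Δλ = -0.4503 rad
tan C = Δλ / ΔM = +2.4235 → C = 247.58°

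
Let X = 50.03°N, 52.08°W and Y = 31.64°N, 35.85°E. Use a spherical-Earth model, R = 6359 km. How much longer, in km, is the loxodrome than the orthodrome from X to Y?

Great circle: cos σ = sin φ₁ sin φ₂ + cos φ₁ cos φ₂ cos Δλ,  σ = 1.1354 rad → d_gc = 7219.9 km
Rhumb line: Δψ = -0.4289, q = Δφ/Δψ = 0.7484, d_rh = R√(Δφ²+q²Δλ²) = 7583.6 km
Excess = 7583.6 − 7219.9 = 363.7 ≈ 364 km

364 km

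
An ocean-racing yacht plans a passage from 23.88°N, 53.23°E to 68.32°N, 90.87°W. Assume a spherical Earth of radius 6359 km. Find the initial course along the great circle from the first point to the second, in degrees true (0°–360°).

347.4°

θ = atan2( sin Δλ·cos φ₂ ,  cos φ₁ sin φ₂ − sin φ₁ cos φ₂ cos Δλ )
  = atan2(-0.2166, +0.9709) = 347.42°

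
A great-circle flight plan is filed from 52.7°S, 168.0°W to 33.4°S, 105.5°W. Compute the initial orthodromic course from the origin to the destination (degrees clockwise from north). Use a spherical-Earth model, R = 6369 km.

92.1°

θ = atan2( sin Δλ·cos φ₂ ,  cos φ₁ sin φ₂ − sin φ₁ cos φ₂ cos Δλ )
  = atan2(+0.7405, -0.0269) = 92.08°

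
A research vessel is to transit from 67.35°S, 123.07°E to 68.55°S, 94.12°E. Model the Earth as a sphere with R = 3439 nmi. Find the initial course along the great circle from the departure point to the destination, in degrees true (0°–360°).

N = sin Δλ·cos φ₂ = -0.1770;  D = cos φ₁ sin φ₂ − sin φ₁ cos φ₂ cos Δλ = -0.0631
initial course = atan2(N, D) = 250.38°

250.4°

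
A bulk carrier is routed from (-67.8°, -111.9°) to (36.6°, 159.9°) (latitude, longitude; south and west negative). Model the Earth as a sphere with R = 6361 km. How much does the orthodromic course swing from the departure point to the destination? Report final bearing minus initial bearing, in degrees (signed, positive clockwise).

Initial bearing θ₁ = atan2(sin Δλ cos φ₂, cos φ₁ sin φ₂ − sin φ₁ cos φ₂ cos Δλ) = 287.22°
Final bearing θ₂ = (initial bearing from the destination back to the start) + 180° = 333.28°
Δθ = θ₂ − θ₁ = +46.1°

+46.1°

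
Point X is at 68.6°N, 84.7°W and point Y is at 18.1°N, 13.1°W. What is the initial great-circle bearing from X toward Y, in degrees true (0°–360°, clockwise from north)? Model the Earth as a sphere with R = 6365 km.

100.4°

θ = atan2( sin Δλ·cos φ₂ ,  cos φ₁ sin φ₂ − sin φ₁ cos φ₂ cos Δλ )
  = atan2(+0.9019, -0.1660) = 100.43°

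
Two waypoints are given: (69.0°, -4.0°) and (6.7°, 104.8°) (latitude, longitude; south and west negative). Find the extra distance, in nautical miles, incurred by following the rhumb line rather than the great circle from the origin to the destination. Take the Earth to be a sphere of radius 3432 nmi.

449 nmi

Great circle: cos σ = sin φ₁ sin φ₂ + cos φ₁ cos φ₂ cos Δλ,  σ = 1.5766 rad → d_gc = 5410.8 nmi
Rhumb line: Δψ = -1.5684, q = Δφ/Δψ = 0.6933, d_rh = R√(Δφ²+q²Δλ²) = 5860.1 nmi
Excess = 5860.1 − 5410.8 = 449.3 ≈ 449 nmi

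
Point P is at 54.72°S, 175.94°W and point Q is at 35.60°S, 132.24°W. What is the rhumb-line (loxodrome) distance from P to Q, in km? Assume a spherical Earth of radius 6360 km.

3984 km

Rhumb course C = atan2(Δλ, Δψ) with Δψ = ln[tan(π/4+φ₂/2)/tan(π/4+φ₁/2)] = +0.4801, Δλ = +0.7627 → C = 57.81°
d = R·|Δφ| / |cos C| = 6360·0.33371 / 0.53270 = 3984 km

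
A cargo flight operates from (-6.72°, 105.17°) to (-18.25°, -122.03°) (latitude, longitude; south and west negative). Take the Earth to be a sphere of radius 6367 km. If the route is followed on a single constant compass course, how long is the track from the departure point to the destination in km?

Rhumb course C = atan2(Δλ, Δψ) with Δψ = ln[tan(π/4+φ₂/2)/tan(π/4+φ₁/2)] = -0.2065, Δλ = +2.3178 → C = 95.09°
d = R·|Δφ| / |cos C| = 6367·0.20124 / 0.08874 = 14439 km

14439 km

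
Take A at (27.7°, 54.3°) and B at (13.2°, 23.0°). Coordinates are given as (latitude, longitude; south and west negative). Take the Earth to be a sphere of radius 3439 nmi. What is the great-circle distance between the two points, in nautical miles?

Haversine: a = sin²(Δφ/2)+cos φ₁ cos φ₂ sin²(Δλ/2) = 0.07865;  σ = 2·atan2(√a,√(1−a))
σ = 32.575° → d = Rσ = 3439·0.56853 = 1955 nmi

1955 nmi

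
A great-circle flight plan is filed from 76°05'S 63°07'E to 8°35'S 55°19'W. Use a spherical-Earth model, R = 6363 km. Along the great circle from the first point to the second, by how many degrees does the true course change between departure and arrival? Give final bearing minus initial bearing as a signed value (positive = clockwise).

Initial bearing θ₁ = atan2(sin Δλ cos φ₂, cos φ₁ sin φ₂ − sin φ₁ cos φ₂ cos Δλ) = 240.45°
Final bearing θ₂ = (initial bearing from the destination back to the start) + 180° = 347.78°
Δθ = θ₂ − θ₁ = +107.3°

+107.3°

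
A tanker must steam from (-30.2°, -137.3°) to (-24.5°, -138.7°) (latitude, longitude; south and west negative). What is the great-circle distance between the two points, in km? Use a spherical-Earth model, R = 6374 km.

Haversine: a = sin²(Δφ/2)+cos φ₁ cos φ₂ sin²(Δλ/2) = 0.00259;  σ = 2·atan2(√a,√(1−a))
σ = 5.834° → d = Rσ = 6374·0.10182 = 649 km

649 km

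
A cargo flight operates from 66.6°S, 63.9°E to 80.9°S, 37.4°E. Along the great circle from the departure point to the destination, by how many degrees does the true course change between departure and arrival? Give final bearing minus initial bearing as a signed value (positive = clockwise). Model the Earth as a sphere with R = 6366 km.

+25.7°

At departure: θ₁ = atan2(sin Δλ cos φ₂, cos φ₁ sin φ₂ − sin φ₁ cos φ₂ cos Δλ) = 195.06°
At arrival: θ₂ = atan2(sin Δλ cos φ₁, −cos φ₂ sin φ₁ + sin φ₂ cos φ₁ cos Δλ) = 220.73°
Δθ = θ₂ − θ₁ = +25.7°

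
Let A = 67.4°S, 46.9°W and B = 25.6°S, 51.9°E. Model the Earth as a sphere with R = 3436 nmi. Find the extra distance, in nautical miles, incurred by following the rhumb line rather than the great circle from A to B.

Great circle: cos σ = sin φ₁ sin φ₂ + cos φ₁ cos φ₂ cos Δλ,  σ = 1.2176 rad → d_gc = 4183.7 nmi
Rhumb line: Δψ = +1.1479, q = Δφ/Δψ = 0.6356, d_rh = R√(Δφ²+q²Δλ²) = 4523.7 nmi
Excess = 4523.7 − 4183.7 = 340.0 ≈ 340 nmi

340 nmi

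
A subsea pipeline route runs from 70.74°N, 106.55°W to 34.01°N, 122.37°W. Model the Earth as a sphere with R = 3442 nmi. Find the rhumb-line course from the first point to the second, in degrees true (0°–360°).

Meridional parts: M(φ₁)=+1.7739, M(φ₂)=+0.6319 → ΔM = -1.1420;  Δλ = -0.2761 rad
tan C = Δλ / ΔM = +0.2418 → C = 193.59°

193.6°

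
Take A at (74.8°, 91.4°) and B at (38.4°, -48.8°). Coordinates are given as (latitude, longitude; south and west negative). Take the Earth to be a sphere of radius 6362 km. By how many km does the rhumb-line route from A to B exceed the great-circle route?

1597 km

Great circle: cos σ = sin φ₁ sin φ₂ + cos φ₁ cos φ₂ cos Δλ,  σ = 1.1135 rad → d_gc = 7083.9 km
Rhumb line: Δψ = -1.2873, q = Δφ/Δψ = 0.4935, d_rh = R√(Δφ²+q²Δλ²) = 8681.0 km
Excess = 8681.0 − 7083.9 = 1597.1 ≈ 1597 km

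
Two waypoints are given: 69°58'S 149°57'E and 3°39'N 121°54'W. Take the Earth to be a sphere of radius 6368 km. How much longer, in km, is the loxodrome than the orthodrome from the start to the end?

Great circle: cos σ = sin φ₁ sin φ₂ + cos φ₁ cos φ₂ cos Δλ,  σ = 1.6196 rad → d_gc = 10313.5 km
Rhumb line: Δψ = +1.7975, q = Δφ/Δψ = 0.7148, d_rh = R√(Δφ²+q²Δλ²) = 10769.8 km
Excess = 10769.8 − 10313.5 = 456.3 ≈ 456 km

456 km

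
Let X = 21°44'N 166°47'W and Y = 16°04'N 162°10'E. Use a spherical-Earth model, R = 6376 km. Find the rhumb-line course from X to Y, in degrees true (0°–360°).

259.1°

Δψ = ln[tan(π/4+φ₂/2)/tan(π/4+φ₁/2)] = -0.1046
Δλ = -0.5419 rad (taken the short way round)
course = atan2(Δλ, Δψ) = 259.08°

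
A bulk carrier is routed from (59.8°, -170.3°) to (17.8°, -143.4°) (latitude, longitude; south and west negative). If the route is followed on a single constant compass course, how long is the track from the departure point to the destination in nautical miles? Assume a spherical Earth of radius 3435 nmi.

2785 nmi

Rhumb course C = atan2(Δλ, Δψ) with Δψ = ln[tan(π/4+φ₂/2)/tan(π/4+φ₁/2)] = -0.9942, Δλ = +0.4695 → C = 154.72°
d = R·|Δφ| / |cos C| = 3435·0.73304 / 0.90425 = 2785 nmi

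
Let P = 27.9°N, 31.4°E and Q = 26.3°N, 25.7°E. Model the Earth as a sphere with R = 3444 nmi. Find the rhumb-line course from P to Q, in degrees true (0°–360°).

252.5°

Δψ = ln[tan(π/4+φ₂/2)/tan(π/4+φ₁/2)] = -0.0314
Δλ = -0.0995 rad (taken the short way round)
course = atan2(Δλ, Δψ) = 252.50°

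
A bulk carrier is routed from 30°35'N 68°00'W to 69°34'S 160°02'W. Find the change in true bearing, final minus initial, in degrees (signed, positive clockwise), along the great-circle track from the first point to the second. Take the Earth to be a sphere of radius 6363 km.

+56.6°

At departure: θ₁ = atan2(sin Δλ cos φ₂, cos φ₁ sin φ₂ − sin φ₁ cos φ₂ cos Δλ) = 203.55°
At arrival: θ₂ = atan2(sin Δλ cos φ₁, −cos φ₂ sin φ₁ + sin φ₂ cos φ₁ cos Δλ) = 260.17°
Δθ = θ₂ − θ₁ = +56.6°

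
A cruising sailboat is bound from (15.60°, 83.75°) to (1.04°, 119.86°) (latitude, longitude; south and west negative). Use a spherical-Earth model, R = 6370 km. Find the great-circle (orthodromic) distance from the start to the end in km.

Haversine: a = sin²(Δφ/2)+cos φ₁ cos φ₂ sin²(Δλ/2) = 0.10856;  σ = 2·atan2(√a,√(1−a))
σ = 38.475° → d = Rσ = 6370·0.67152 = 4278 km

4278 km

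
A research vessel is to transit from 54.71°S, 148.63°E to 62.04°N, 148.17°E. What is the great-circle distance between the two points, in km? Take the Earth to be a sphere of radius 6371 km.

cos σ = sin φ₁ sin φ₂ + cos φ₁ cos φ₂ cos Δλ
      = sin(-54.71°)sin(62.04°) + cos(-54.71°)cos(62.04°)cos(-0.46°) = -0.4501
σ = 116.751° → d = Rσ = 6371·2.03768 = 12982 km

12982 km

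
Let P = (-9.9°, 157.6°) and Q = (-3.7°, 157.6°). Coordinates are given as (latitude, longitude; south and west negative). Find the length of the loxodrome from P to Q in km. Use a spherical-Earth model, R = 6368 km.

Δψ = ln[tan(π/4+φ₂/2)/tan(π/4+φ₁/2)] = +0.1090;  Δφ = +0.1082 rad,  Δλ = +0.0000 rad
q = Δφ/Δψ = 0.9925
d = R·√(Δφ² + q²Δλ²) = 6368·0.10821 = 689 km

689 km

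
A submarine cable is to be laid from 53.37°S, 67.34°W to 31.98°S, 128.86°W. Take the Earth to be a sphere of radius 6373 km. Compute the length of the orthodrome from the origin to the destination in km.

5363 km

Haversine: a = sin²(Δφ/2)+cos φ₁ cos φ₂ sin²(Δλ/2) = 0.16682;  σ = 2·atan2(√a,√(1−a))
σ = 48.213° → d = Rσ = 6373·0.84148 = 5363 km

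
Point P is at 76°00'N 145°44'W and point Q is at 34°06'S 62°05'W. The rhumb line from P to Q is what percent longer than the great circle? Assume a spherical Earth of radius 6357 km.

Great circle: σ = 2.1198 rad → d_gc = Rσ = 13475.5 km
Rhumb: Δφ = -1.9216, Δλ = +1.4600, Δψ = -2.7311, q = Δφ/Δψ = 0.7036 → d_rh = R√(Δφ²+q²Δλ²) = 13851.5 km
Excess = (13851.5 − 13475.5) / 13475.5 = 376.0 / 13475.5 = 2.79% ≈ 2.8%

2.8%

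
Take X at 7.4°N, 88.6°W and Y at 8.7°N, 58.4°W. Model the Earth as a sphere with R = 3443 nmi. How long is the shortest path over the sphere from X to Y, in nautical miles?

Haversine: a = sin²(Δφ/2)+cos φ₁ cos φ₂ sin²(Δλ/2) = 0.06665;  σ = 2·atan2(√a,√(1−a))
σ = 29.923° → d = Rσ = 3443·0.52226 = 1798 nmi

1798 nmi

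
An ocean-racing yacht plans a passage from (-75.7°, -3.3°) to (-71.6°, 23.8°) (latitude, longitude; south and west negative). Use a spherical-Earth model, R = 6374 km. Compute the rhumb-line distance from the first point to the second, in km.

960 km

Rhumb course C = atan2(Δλ, Δψ) with Δψ = ln[tan(π/4+φ₂/2)/tan(π/4+φ₁/2)] = +0.2555, Δλ = +0.4730 → C = 61.62°
d = R·|Δφ| / |cos C| = 6374·0.07156 / 0.47532 = 960 km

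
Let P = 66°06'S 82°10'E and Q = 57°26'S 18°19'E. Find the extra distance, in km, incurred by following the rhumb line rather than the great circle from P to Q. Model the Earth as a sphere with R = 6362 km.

141 km

Great circle: cos σ = sin φ₁ sin φ₂ + cos φ₁ cos φ₂ cos Δλ,  σ = 0.5224 rad → d_gc = 3323.6 km
Rhumb line: Δψ = +0.3222, q = Δφ/Δψ = 0.4695, d_rh = R√(Δφ²+q²Δλ²) = 3464.7 km
Excess = 3464.7 − 3323.6 = 141.1 ≈ 141 km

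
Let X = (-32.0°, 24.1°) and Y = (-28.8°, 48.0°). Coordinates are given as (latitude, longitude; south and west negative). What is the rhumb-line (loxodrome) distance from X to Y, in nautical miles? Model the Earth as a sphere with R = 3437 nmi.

Δψ = ln[tan(π/4+φ₂/2)/tan(π/4+φ₁/2)] = +0.0648;  Δφ = +0.0559 rad,  Δλ = +0.4171 rad
q = Δφ/Δψ = 0.8623
d = R·√(Δφ² + q²Δλ²) = 3437·0.36401 = 1251 nmi

1251 nmi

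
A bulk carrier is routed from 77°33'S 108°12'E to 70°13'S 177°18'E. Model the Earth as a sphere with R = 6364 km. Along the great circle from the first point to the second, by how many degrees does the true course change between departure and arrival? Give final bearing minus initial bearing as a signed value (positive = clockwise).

At departure: θ₁ = atan2(sin Δλ cos φ₂, cos φ₁ sin φ₂ − sin φ₁ cos φ₂ cos Δλ) = 105.04°
At arrival: θ₂ = atan2(sin Δλ cos φ₁, −cos φ₂ sin φ₁ + sin φ₂ cos φ₁ cos Δλ) = 37.96°
Δθ = θ₂ − θ₁ = -67.1°

-67.1°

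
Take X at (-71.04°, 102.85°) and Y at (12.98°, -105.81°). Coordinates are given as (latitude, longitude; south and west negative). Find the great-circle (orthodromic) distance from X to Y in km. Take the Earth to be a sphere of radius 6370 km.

13270 km

cos σ = sin φ₁ sin φ₂ + cos φ₁ cos φ₂ cos Δλ
      = sin(-71.04°)sin(12.98°) + cos(-71.04°)cos(12.98°)cos(151.34°) = -0.4902
σ = 119.356° → d = Rσ = 6370·2.08316 = 13270 km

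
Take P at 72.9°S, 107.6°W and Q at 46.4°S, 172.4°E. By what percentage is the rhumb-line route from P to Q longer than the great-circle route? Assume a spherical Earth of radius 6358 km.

6.6%

Great circle: σ = 0.7563 rad → d_gc = Rσ = 4808.6 km
Rhumb: Δφ = +0.4625, Δλ = -1.3963, Δψ = +0.9785, q = Δφ/Δψ = 0.4727 → d_rh = R√(Δφ²+q²Δλ²) = 5124.1 km
Excess = (5124.1 − 4808.6) / 4808.6 = 315.5 / 4808.6 = 6.56% ≈ 6.6%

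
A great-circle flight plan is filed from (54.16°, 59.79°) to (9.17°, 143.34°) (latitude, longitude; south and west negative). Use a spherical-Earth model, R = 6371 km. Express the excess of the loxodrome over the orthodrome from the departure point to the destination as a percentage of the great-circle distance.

Great circle: σ = 1.3754 rad → d_gc = Rσ = 8762.9 km
Rhumb: Δφ = -0.7852, Δλ = +1.4582, Δψ = -0.9682, q = Δφ/Δψ = 0.8110 → d_rh = R√(Δφ²+q²Δλ²) = 9044.1 km
Excess = (9044.1 − 8762.9) / 8762.9 = 281.2 / 8762.9 = 3.21% ≈ 3.2%

3.2%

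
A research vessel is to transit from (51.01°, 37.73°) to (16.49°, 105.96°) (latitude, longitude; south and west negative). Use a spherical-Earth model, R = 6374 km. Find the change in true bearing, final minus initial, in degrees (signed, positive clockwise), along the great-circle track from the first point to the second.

+43.0°

At departure: θ₁ = atan2(sin Δλ cos φ₂, cos φ₁ sin φ₂ − sin φ₁ cos φ₂ cos Δλ) = 96.27°
At arrival: θ₂ = atan2(sin Δλ cos φ₁, −cos φ₂ sin φ₁ + sin φ₂ cos φ₁ cos Δλ) = 139.29°
Δθ = θ₂ − θ₁ = +43.0°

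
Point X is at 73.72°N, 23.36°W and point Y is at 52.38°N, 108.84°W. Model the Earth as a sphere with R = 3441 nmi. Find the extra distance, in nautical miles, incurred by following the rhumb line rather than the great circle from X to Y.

189 nmi

Great circle: cos σ = sin φ₁ sin φ₂ + cos φ₁ cos φ₂ cos Δλ,  σ = 0.6860 rad → d_gc = 2360.4 nmi
Rhumb line: Δψ = -0.8677, q = Δφ/Δψ = 0.4292, d_rh = R√(Δφ²+q²Δλ²) = 2549.2 nmi
Excess = 2549.2 − 2360.4 = 188.8 ≈ 189 nmi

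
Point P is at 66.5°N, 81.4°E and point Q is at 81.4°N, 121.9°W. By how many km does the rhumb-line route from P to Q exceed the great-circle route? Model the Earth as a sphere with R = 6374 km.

1241 km

Great circle: cos σ = sin φ₁ sin φ₂ + cos φ₁ cos φ₂ cos Δλ,  σ = 0.5510 rad → d_gc = 3512.3 km
Rhumb line: Δψ = +1.0175, q = Δφ/Δψ = 0.2556, d_rh = R√(Δφ²+q²Δλ²) = 4753.7 km
Excess = 4753.7 − 3512.3 = 1241.4 ≈ 1241 km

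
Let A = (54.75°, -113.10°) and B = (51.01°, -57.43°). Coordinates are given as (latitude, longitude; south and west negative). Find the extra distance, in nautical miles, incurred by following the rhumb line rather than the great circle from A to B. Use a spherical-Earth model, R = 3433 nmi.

Great circle: cos σ = sin φ₁ sin φ₂ + cos φ₁ cos φ₂ cos Δλ,  σ = 0.5744 rad → d_gc = 1971.8 nmi
Rhumb line: Δψ = -0.1083, q = Δφ/Δψ = 0.6030, d_rh = R√(Δφ²+q²Δλ²) = 2023.8 nmi
Excess = 2023.8 − 1971.8 = 52.0 ≈ 52 nmi

52 nmi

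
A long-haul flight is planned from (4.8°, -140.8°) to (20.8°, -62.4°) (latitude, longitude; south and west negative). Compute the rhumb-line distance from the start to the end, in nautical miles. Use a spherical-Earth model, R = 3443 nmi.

Rhumb course C = atan2(Δλ, Δψ) with Δψ = ln[tan(π/4+φ₂/2)/tan(π/4+φ₁/2)] = +0.2874, Δλ = +1.3683 → C = 78.14°
d = R·|Δφ| / |cos C| = 3443·0.27925 / 0.20555 = 4677 nmi

4677 nmi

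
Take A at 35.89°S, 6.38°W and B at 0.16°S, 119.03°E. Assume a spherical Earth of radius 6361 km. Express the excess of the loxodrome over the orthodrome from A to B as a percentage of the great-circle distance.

3.7%

Great circle: σ = 2.0576 rad → d_gc = Rσ = 13088.2 km
Rhumb: Δφ = +0.6236, Δλ = +2.1888, Δψ = +0.6691, q = Δφ/Δψ = 0.9320 → d_rh = R√(Δφ²+q²Δλ²) = 13568.9 km
Excess = (13568.9 − 13088.2) / 13088.2 = 480.7 / 13088.2 = 3.67% ≈ 3.7%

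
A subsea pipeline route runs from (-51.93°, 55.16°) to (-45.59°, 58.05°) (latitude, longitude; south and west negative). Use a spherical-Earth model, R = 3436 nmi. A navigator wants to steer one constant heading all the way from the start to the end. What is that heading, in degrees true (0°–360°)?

16.7°

Meridional parts: M(φ₁)=-1.0642, M(φ₂)=-0.8960 → ΔM = +0.1682;  Δλ = +0.0504 rad
tan C = Δλ / ΔM = +0.2999 → C = 16.70°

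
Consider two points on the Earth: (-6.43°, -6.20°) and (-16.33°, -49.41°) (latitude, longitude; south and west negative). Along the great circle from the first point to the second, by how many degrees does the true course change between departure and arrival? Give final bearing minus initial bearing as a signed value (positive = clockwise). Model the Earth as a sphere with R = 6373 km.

+9.0°

At departure: θ₁ = atan2(sin Δλ cos φ₂, cos φ₁ sin φ₂ − sin φ₁ cos φ₂ cos Δλ) = 252.98°
At arrival: θ₂ = atan2(sin Δλ cos φ₁, −cos φ₂ sin φ₁ + sin φ₂ cos φ₁ cos Δλ) = 261.95°
Δθ = θ₂ − θ₁ = +9.0°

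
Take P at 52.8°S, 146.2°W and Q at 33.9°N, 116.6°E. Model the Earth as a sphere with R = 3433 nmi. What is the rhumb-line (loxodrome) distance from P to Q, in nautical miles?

Rhumb course C = atan2(Δλ, Δψ) with Δψ = ln[tan(π/4+φ₂/2)/tan(π/4+φ₁/2)] = +1.7186, Δλ = -1.6965 → C = 315.37°
d = R·|Δφ| / |cos C| = 3433·1.51320 / 0.71168 = 7299 nmi

7299 nmi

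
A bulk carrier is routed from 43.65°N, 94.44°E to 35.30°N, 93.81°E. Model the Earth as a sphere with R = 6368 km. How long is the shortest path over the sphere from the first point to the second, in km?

930 km

Haversine: a = sin²(Δφ/2)+cos φ₁ cos φ₂ sin²(Δλ/2) = 0.00532;  σ = 2·atan2(√a,√(1−a))
σ = 8.364° → d = Rσ = 6368·0.14598 = 930 km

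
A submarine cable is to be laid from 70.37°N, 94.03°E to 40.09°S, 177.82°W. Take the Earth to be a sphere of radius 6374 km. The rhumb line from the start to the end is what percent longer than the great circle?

2.1%

Great circle: σ = 2.2121 rad → d_gc = Rσ = 14100.1 km
Rhumb: Δφ = -1.9279, Δλ = +1.5385, Δψ = -2.5194, q = Δφ/Δψ = 0.7652 → d_rh = R√(Δφ²+q²Δλ²) = 14398.4 km
Excess = (14398.4 − 14100.1) / 14100.1 = 298.3 / 14100.1 = 2.12% ≈ 2.1%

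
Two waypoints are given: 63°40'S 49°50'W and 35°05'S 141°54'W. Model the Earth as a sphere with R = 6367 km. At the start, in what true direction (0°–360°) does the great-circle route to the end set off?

N = sin Δλ·cos φ₂ = -0.8178;  D = cos φ₁ sin φ₂ − sin φ₁ cos φ₂ cos Δλ = -0.2814
initial course = atan2(N, D) = 251.01°

251.0°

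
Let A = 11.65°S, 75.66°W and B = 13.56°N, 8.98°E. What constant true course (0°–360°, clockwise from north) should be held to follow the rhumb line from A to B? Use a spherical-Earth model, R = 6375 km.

Meridional parts: M(φ₁)=-0.2047, M(φ₂)=+0.2389 → ΔM = +0.4437;  Δλ = +1.4772 rad
tan C = Δλ / ΔM = +3.3297 → C = 73.28°

73.3°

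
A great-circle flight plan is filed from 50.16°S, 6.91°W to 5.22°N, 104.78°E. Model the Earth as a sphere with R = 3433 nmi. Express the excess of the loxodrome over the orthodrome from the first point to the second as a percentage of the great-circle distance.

4.1%

Great circle: σ = 1.8814 rad → d_gc = Rσ = 6458.9 nmi
Rhumb: Δφ = +0.9666, Δλ = +1.9494, Δψ = +1.1063, q = Δφ/Δψ = 0.8737 → d_rh = R√(Δφ²+q²Δλ²) = 6723.0 nmi
Excess = (6723.0 − 6458.9) / 6458.9 = 264.1 / 6458.9 = 4.09% ≈ 4.1%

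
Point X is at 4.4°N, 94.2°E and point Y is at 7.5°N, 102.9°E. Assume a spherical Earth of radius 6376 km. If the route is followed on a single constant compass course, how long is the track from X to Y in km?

Δψ = ln[tan(π/4+φ₂/2)/tan(π/4+φ₁/2)] = +0.0544;  Δφ = +0.0541 rad,  Δλ = +0.1518 rad
q = Δφ/Δψ = 0.9945
d = R·√(Δφ² + q²Δλ²) = 6376·0.16041 = 1023 km

1023 km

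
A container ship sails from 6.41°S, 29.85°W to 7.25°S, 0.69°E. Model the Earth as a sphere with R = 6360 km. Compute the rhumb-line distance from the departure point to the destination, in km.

3367 km

Δψ = ln[tan(π/4+φ₂/2)/tan(π/4+φ₁/2)] = -0.0148;  Δφ = -0.0147 rad,  Δλ = +0.5330 rad
q = Δφ/Δψ = 0.9929
d = R·√(Δφ² + q²Δλ²) = 6360·0.52944 = 3367 km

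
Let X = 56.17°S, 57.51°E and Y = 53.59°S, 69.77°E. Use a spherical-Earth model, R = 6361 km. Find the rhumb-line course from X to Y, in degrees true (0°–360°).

69.9°

Meridional parts: M(φ₁)=-1.1904, M(φ₂)=-1.1121 → ΔM = +0.0783;  Δλ = +0.2140 rad
tan C = Δλ / ΔM = +2.7326 → C = 69.90°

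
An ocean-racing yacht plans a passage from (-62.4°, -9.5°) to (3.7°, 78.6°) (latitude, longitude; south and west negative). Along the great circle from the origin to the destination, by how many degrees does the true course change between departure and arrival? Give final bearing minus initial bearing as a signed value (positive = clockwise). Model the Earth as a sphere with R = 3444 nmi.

Initial bearing θ₁ = atan2(sin Δλ cos φ₂, cos φ₁ sin φ₂ − sin φ₁ cos φ₂ cos Δλ) = 86.60°
Final bearing θ₂ = (initial bearing from the destination back to the start) + 180° = 27.61°
Δθ = θ₂ − θ₁ = -59.0°

-59.0°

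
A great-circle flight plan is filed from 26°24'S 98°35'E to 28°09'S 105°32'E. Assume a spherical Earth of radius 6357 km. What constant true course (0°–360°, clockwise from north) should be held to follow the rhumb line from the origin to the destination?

105.8°

Δψ = ln[tan(π/4+φ₂/2)/tan(π/4+φ₁/2)] = -0.0344
Δλ = +0.1213 rad (taken the short way round)
course = atan2(Δλ, Δψ) = 105.82°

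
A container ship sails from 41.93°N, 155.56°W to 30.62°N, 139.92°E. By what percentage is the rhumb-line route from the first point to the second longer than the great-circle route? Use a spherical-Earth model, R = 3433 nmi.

Great circle: σ = 0.9074 rad → d_gc = Rσ = 3115.2 nmi
Rhumb: Δφ = -0.1974, Δλ = -1.1261, Δψ = -0.2457, q = Δφ/Δψ = 0.8035 → d_rh = R√(Δφ²+q²Δλ²) = 3179.1 nmi
Excess = (3179.1 − 3115.2) / 3115.2 = 63.9 / 3115.2 = 2.051% ≈ 2.1%

2.1%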